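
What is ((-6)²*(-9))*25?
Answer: -8100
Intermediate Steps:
((-6)²*(-9))*25 = (36*(-9))*25 = -324*25 = -8100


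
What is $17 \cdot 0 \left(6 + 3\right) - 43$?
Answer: $-43$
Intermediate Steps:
$17 \cdot 0 \left(6 + 3\right) - 43 = 17 \cdot 0 \cdot 9 - 43 = 17 \cdot 0 - 43 = 0 - 43 = -43$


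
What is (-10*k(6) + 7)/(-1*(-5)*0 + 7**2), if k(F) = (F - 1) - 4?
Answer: -3/49 ≈ -0.061224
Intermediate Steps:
k(F) = -5 + F (k(F) = (-1 + F) - 4 = -5 + F)
(-10*k(6) + 7)/(-1*(-5)*0 + 7**2) = (-10*(-5 + 6) + 7)/(-1*(-5)*0 + 7**2) = (-10*1 + 7)/(5*0 + 49) = (-10 + 7)/(0 + 49) = -3/49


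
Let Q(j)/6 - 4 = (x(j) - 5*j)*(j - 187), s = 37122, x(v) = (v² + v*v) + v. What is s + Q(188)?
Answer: 456762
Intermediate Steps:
x(v) = v + 2*v² (x(v) = (v² + v²) + v = 2*v² + v = v + 2*v²)
Q(j) = 24 + 6*(-187 + j)*(-5*j + j*(1 + 2*j)) (Q(j) = 24 + 6*((j*(1 + 2*j) - 5*j)*(j - 187)) = 24 + 6*((-5*j + j*(1 + 2*j))*(-187 + j)) = 24 + 6*((-187 + j)*(-5*j + j*(1 + 2*j))) = 24 + 6*(-187 + j)*(-5*j + j*(1 + 2*j)))
s + Q(188) = 37122 + (24 - 2268*188² + 12*188³ + 4488*188) = 37122 + (24 - 2268*35344 + 12*6644672 + 843744) = 37122 + (24 - 80160192 + 79736064 + 843744) = 37122 + 419640 = 456762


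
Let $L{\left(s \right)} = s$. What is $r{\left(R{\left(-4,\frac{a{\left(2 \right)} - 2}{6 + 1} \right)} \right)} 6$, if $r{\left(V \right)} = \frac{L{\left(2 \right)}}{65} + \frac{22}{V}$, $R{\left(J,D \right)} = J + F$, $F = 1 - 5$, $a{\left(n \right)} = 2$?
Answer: $- \frac{2121}{130} \approx -16.315$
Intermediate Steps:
$F = -4$ ($F = 1 - 5 = -4$)
$R{\left(J,D \right)} = -4 + J$ ($R{\left(J,D \right)} = J - 4 = -4 + J$)
$r{\left(V \right)} = \frac{2}{65} + \frac{22}{V}$
$r{\left(R{\left(-4,\frac{a{\left(2 \right)} - 2}{6 + 1} \right)} \right)} 6 = \left(\frac{2}{65} + \frac{22}{-4 - 4}\right) 6 = \left(\frac{2}{65} + \frac{22}{-8}\right) 6 = \left(\frac{2}{65} + 22 \left(- \frac{1}{8}\right)\right) 6 = \left(\frac{2}{65} - \frac{11}{4}\right) 6 = \left(- \frac{707}{260}\right) 6 = - \frac{2121}{130}$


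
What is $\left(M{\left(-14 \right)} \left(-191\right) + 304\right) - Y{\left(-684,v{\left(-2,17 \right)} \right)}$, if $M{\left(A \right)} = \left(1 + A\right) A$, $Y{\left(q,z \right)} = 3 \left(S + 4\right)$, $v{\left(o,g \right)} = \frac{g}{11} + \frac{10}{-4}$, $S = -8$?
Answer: $-34446$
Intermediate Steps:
$v{\left(o,g \right)} = - \frac{5}{2} + \frac{g}{11}$ ($v{\left(o,g \right)} = g \frac{1}{11} + 10 \left(- \frac{1}{4}\right) = \frac{g}{11} - \frac{5}{2} = - \frac{5}{2} + \frac{g}{11}$)
$Y{\left(q,z \right)} = -12$ ($Y{\left(q,z \right)} = 3 \left(-8 + 4\right) = 3 \left(-4\right) = -12$)
$M{\left(A \right)} = A \left(1 + A\right)$
$\left(M{\left(-14 \right)} \left(-191\right) + 304\right) - Y{\left(-684,v{\left(-2,17 \right)} \right)} = \left(- 14 \left(1 - 14\right) \left(-191\right) + 304\right) - -12 = \left(\left(-14\right) \left(-13\right) \left(-191\right) + 304\right) + 12 = \left(182 \left(-191\right) + 304\right) + 12 = \left(-34762 + 304\right) + 12 = -34458 + 12 = -34446$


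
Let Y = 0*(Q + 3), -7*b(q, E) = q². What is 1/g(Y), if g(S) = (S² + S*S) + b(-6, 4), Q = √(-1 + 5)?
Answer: -7/36 ≈ -0.19444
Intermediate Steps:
b(q, E) = -q²/7
Q = 2 (Q = √4 = 2)
Y = 0 (Y = 0*(2 + 3) = 0*5 = 0)
g(S) = -36/7 + 2*S² (g(S) = (S² + S*S) - ⅐*(-6)² = (S² + S²) - ⅐*36 = 2*S² - 36/7 = -36/7 + 2*S²)
1/g(Y) = 1/(-36/7 + 2*0²) = 1/(-36/7 + 2*0) = 1/(-36/7 + 0) = 1/(-36/7) = -7/36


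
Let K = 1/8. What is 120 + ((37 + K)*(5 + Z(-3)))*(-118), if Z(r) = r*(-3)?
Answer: -122421/2 ≈ -61211.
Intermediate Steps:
Z(r) = -3*r
K = 1/8 ≈ 0.12500
120 + ((37 + K)*(5 + Z(-3)))*(-118) = 120 + ((37 + 1/8)*(5 - 3*(-3)))*(-118) = 120 + (297*(5 + 9)/8)*(-118) = 120 + ((297/8)*14)*(-118) = 120 + (2079/4)*(-118) = 120 - 122661/2 = -122421/2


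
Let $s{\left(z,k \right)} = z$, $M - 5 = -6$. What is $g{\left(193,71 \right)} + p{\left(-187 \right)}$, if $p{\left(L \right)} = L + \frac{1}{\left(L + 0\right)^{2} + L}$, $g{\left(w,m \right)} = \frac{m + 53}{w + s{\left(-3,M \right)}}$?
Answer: $- \frac{615745651}{3304290} \approx -186.35$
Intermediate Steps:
$M = -1$ ($M = 5 - 6 = -1$)
$g{\left(w,m \right)} = \frac{53 + m}{-3 + w}$ ($g{\left(w,m \right)} = \frac{m + 53}{w - 3} = \frac{53 + m}{-3 + w}$)
$p{\left(L \right)} = L + \frac{1}{L + L^{2}}$ ($p{\left(L \right)} = L + \frac{1}{L^{2} + L} = L + \frac{1}{L + L^{2}}$)
$g{\left(193,71 \right)} + p{\left(-187 \right)} = \frac{53 + 71}{-3 + 193} + \frac{1 + \left(-187\right)^{2} + \left(-187\right)^{3}}{\left(-187\right) \left(1 - 187\right)} = \frac{1}{190} \cdot 124 - \frac{1 + 34969 - 6539203}{187 \left(-186\right)} = \frac{1}{190} \cdot 124 - \left(- \frac{1}{34782}\right) \left(-6504233\right) = \frac{62}{95} - \frac{6504233}{34782} = - \frac{615745651}{3304290}$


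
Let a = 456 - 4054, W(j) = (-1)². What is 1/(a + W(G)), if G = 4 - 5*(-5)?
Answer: -1/3597 ≈ -0.00027801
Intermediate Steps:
G = 29 (G = 4 + 25 = 29)
W(j) = 1
a = -3598
1/(a + W(G)) = 1/(-3598 + 1) = 1/(-3597) = -1/3597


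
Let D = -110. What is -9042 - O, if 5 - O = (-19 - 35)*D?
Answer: -3107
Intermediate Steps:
O = -5935 (O = 5 - (-19 - 35)*(-110) = 5 - (-54)*(-110) = 5 - 1*5940 = 5 - 5940 = -5935)
-9042 - O = -9042 - 1*(-5935) = -9042 + 5935 = -3107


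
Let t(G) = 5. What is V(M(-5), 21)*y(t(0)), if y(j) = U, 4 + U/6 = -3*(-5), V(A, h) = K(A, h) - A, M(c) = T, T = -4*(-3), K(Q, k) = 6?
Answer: -396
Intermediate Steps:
T = 12
M(c) = 12
V(A, h) = 6 - A
U = 66 (U = -24 + 6*(-3*(-5)) = -24 + 6*15 = -24 + 90 = 66)
y(j) = 66
V(M(-5), 21)*y(t(0)) = (6 - 1*12)*66 = (6 - 12)*66 = -6*66 = -396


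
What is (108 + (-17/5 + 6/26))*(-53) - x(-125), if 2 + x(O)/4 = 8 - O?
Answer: -395202/65 ≈ -6080.0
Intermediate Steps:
x(O) = 24 - 4*O (x(O) = -8 + 4*(8 - O) = -8 + (32 - 4*O) = 24 - 4*O)
(108 + (-17/5 + 6/26))*(-53) - x(-125) = (108 + (-17/5 + 6/26))*(-53) - (24 - 4*(-125)) = (108 + (-17*1/5 + 6*(1/26)))*(-53) - (24 + 500) = (108 + (-17/5 + 3/13))*(-53) - 1*524 = (108 - 206/65)*(-53) - 524 = (6814/65)*(-53) - 524 = -361142/65 - 524 = -395202/65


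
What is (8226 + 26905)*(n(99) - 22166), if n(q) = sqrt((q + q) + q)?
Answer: -778713746 + 105393*sqrt(33) ≈ -7.7811e+8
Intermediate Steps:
n(q) = sqrt(3)*sqrt(q) (n(q) = sqrt(2*q + q) = sqrt(3*q) = sqrt(3)*sqrt(q))
(8226 + 26905)*(n(99) - 22166) = (8226 + 26905)*(sqrt(3)*sqrt(99) - 22166) = 35131*(sqrt(3)*(3*sqrt(11)) - 22166) = 35131*(3*sqrt(33) - 22166) = 35131*(-22166 + 3*sqrt(33)) = -778713746 + 105393*sqrt(33)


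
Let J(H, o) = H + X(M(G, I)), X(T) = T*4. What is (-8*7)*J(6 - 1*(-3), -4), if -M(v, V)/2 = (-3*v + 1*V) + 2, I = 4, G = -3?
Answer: 6216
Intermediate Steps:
M(v, V) = -4 - 2*V + 6*v (M(v, V) = -2*((-3*v + 1*V) + 2) = -2*((-3*v + V) + 2) = -2*((V - 3*v) + 2) = -2*(2 + V - 3*v) = -4 - 2*V + 6*v)
X(T) = 4*T
J(H, o) = -120 + H (J(H, o) = H + 4*(-4 - 2*4 + 6*(-3)) = H + 4*(-4 - 8 - 18) = H + 4*(-30) = H - 120 = -120 + H)
(-8*7)*J(6 - 1*(-3), -4) = (-8*7)*(-120 + (6 - 1*(-3))) = -56*(-120 + (6 + 3)) = -56*(-120 + 9) = -56*(-111) = 6216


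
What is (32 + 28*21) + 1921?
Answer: 2541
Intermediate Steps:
(32 + 28*21) + 1921 = (32 + 588) + 1921 = 620 + 1921 = 2541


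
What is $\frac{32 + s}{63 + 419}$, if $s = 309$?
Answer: $\frac{341}{482} \approx 0.70747$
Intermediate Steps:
$\frac{32 + s}{63 + 419} = \frac{32 + 309}{63 + 419} = \frac{341}{482}$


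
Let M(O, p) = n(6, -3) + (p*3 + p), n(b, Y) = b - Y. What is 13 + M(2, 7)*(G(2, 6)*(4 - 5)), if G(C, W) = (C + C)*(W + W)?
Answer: -1763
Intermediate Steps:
G(C, W) = 4*C*W (G(C, W) = (2*C)*(2*W) = 4*C*W)
M(O, p) = 9 + 4*p (M(O, p) = (6 - 1*(-3)) + (p*3 + p) = (6 + 3) + (3*p + p) = 9 + 4*p)
13 + M(2, 7)*(G(2, 6)*(4 - 5)) = 13 + (9 + 4*7)*((4*2*6)*(4 - 5)) = 13 + (9 + 28)*(48*(-1)) = 13 + 37*(-48) = 13 - 1776 = -1763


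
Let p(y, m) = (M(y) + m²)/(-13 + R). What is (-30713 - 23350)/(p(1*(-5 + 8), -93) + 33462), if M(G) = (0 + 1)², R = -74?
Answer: -4703481/2902544 ≈ -1.6205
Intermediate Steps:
M(G) = 1 (M(G) = 1² = 1)
p(y, m) = -1/87 - m²/87 (p(y, m) = (1 + m²)/(-13 - 74) = (1 + m²)/(-87) = (1 + m²)*(-1/87) = -1/87 - m²/87)
(-30713 - 23350)/(p(1*(-5 + 8), -93) + 33462) = (-30713 - 23350)/((-1/87 - 1/87*(-93)²) + 33462) = -54063/((-1/87 - 1/87*8649) + 33462) = -54063/((-1/87 - 2883/29) + 33462) = -54063/(-8650/87 + 33462) = -54063/2902544/87 = -54063*87/2902544 = -4703481/2902544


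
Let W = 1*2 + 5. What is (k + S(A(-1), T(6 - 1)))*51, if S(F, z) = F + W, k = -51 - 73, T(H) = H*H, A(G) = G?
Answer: -6018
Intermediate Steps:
T(H) = H²
k = -124
W = 7 (W = 2 + 5 = 7)
S(F, z) = 7 + F (S(F, z) = F + 7 = 7 + F)
(k + S(A(-1), T(6 - 1)))*51 = (-124 + (7 - 1))*51 = (-124 + 6)*51 = -118*51 = -6018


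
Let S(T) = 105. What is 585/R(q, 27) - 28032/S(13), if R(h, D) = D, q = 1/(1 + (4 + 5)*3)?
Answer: -25757/105 ≈ -245.30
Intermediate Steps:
q = 1/28 (q = 1/(1 + 9*3) = 1/(1 + 27) = 1/28 ≈ 0.035714)
585/R(q, 27) - 28032/S(13) = 585/27 - 28032/105 = 585*(1/27) - 28032*1/105 = 65/3 - 9344/35 = -25757/105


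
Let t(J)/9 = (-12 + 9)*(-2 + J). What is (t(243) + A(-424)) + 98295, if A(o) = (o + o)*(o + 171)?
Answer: 306332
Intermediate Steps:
A(o) = 2*o*(171 + o) (A(o) = (2*o)*(171 + o) = 2*o*(171 + o))
t(J) = 54 - 27*J (t(J) = 9*((-12 + 9)*(-2 + J)) = 9*(-3*(-2 + J)) = 9*(6 - 3*J) = 54 - 27*J)
(t(243) + A(-424)) + 98295 = ((54 - 27*243) + 2*(-424)*(171 - 424)) + 98295 = ((54 - 6561) + 2*(-424)*(-253)) + 98295 = (-6507 + 214544) + 98295 = 208037 + 98295 = 306332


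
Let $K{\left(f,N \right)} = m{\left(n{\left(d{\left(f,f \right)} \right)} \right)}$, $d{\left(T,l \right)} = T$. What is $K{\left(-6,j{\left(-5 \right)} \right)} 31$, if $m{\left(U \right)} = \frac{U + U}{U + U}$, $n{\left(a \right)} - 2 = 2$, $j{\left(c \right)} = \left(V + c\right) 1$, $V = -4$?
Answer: $31$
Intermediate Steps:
$j{\left(c \right)} = -4 + c$ ($j{\left(c \right)} = \left(-4 + c\right) 1 = -4 + c$)
$n{\left(a \right)} = 4$ ($n{\left(a \right)} = 2 + 2 = 4$)
$m{\left(U \right)} = 1$ ($m{\left(U \right)} = \frac{2 U}{2 U} = 2 U \frac{1}{2 U} = 1$)
$K{\left(f,N \right)} = 1$
$K{\left(-6,j{\left(-5 \right)} \right)} 31 = 1 \cdot 31 = 31$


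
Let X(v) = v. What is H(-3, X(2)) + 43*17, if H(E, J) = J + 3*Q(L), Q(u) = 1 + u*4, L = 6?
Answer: 808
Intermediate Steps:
Q(u) = 1 + 4*u
H(E, J) = 75 + J (H(E, J) = J + 3*(1 + 4*6) = J + 3*(1 + 24) = J + 3*25 = J + 75 = 75 + J)
H(-3, X(2)) + 43*17 = (75 + 2) + 43*17 = 77 + 731 = 808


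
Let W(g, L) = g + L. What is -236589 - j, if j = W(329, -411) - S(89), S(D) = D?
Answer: -236418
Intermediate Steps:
W(g, L) = L + g
j = -171 (j = (-411 + 329) - 1*89 = -82 - 89 = -171)
-236589 - j = -236589 - 1*(-171) = -236589 + 171 = -236418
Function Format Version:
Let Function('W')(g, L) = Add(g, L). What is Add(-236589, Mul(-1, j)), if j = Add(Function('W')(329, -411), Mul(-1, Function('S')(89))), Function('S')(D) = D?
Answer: -236418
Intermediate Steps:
Function('W')(g, L) = Add(L, g)
j = -171 (j = Add(Add(-411, 329), Mul(-1, 89)) = Add(-82, -89) = -171)
Add(-236589, Mul(-1, j)) = Add(-236589, Mul(-1, -171)) = Add(-236589, 171) = -236418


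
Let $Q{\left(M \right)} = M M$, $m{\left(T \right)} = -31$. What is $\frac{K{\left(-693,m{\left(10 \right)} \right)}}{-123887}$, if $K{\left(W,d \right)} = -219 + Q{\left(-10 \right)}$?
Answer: $\frac{119}{123887} \approx 0.00096055$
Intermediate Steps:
$Q{\left(M \right)} = M^{2}$
$K{\left(W,d \right)} = -119$ ($K{\left(W,d \right)} = -219 + \left(-10\right)^{2} = -219 + 100 = -119$)
$\frac{K{\left(-693,m{\left(10 \right)} \right)}}{-123887} = - \frac{119}{-123887} = \left(-119\right) \left(- \frac{1}{123887}\right) = \frac{119}{123887}$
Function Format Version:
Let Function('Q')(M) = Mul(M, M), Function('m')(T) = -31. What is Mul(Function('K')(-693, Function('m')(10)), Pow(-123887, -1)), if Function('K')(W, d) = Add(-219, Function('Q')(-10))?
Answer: Rational(119, 123887) ≈ 0.00096055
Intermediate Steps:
Function('Q')(M) = Pow(M, 2)
Function('K')(W, d) = -119 (Function('K')(W, d) = Add(-219, Pow(-10, 2)) = Add(-219, 100) = -119)
Mul(Function('K')(-693, Function('m')(10)), Pow(-123887, -1)) = Mul(-119, Pow(-123887, -1)) = Mul(-119, Rational(-1, 123887)) = Rational(119, 123887)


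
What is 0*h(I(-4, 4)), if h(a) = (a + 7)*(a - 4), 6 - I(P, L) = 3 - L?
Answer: 0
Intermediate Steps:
I(P, L) = 3 + L (I(P, L) = 6 - (3 - L) = 6 + (-3 + L) = 3 + L)
h(a) = (-4 + a)*(7 + a) (h(a) = (7 + a)*(-4 + a) = (-4 + a)*(7 + a))
0*h(I(-4, 4)) = 0*(-28 + (3 + 4)² + 3*(3 + 4)) = 0*(-28 + 7² + 3*7) = 0*(-28 + 49 + 21) = 0*42 = 0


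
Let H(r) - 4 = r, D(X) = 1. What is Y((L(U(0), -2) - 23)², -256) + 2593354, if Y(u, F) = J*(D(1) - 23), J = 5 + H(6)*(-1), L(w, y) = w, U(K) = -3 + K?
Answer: 2593464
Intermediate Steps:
H(r) = 4 + r
J = -5 (J = 5 + (4 + 6)*(-1) = 5 + 10*(-1) = 5 - 10 = -5)
Y(u, F) = 110 (Y(u, F) = -5*(1 - 23) = -5*(-22) = 110)
Y((L(U(0), -2) - 23)², -256) + 2593354 = 110 + 2593354 = 2593464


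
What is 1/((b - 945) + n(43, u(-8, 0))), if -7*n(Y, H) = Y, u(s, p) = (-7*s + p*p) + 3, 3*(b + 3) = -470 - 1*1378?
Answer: -7/10991 ≈ -0.00063688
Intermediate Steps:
b = -619 (b = -3 + (-470 - 1*1378)/3 = -3 + (-470 - 1378)/3 = -3 + (⅓)*(-1848) = -3 - 616 = -619)
u(s, p) = 3 + p² - 7*s (u(s, p) = (-7*s + p²) + 3 = (p² - 7*s) + 3 = 3 + p² - 7*s)
n(Y, H) = -Y/7
1/((b - 945) + n(43, u(-8, 0))) = 1/((-619 - 945) - ⅐*43) = 1/(-1564 - 43/7) = 1/(-10991/7) = -7/10991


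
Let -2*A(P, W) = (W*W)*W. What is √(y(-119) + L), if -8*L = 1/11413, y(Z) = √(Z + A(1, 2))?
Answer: √(-22826 + 2084105104*I*√123)/45652 ≈ 2.3548 + 2.3548*I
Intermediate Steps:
A(P, W) = -W³/2 (A(P, W) = -W*W*W/2 = -W²*W/2 = -W³/2)
y(Z) = √(-4 + Z) (y(Z) = √(Z - ½*2³) = √(Z - ½*8) = √(Z - 4) = √(-4 + Z))
L = -1/91304 (L = -⅛/11413 = -⅛*1/11413 = -1/91304 ≈ -1.0952e-5)
√(y(-119) + L) = √(√(-4 - 119) - 1/91304) = √(√(-123) - 1/91304) = √(I*√123 - 1/91304) = √(-1/91304 + I*√123)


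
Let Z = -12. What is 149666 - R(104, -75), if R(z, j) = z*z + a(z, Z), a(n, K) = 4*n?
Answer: 138434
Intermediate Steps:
R(z, j) = z² + 4*z (R(z, j) = z*z + 4*z = z² + 4*z)
149666 - R(104, -75) = 149666 - 104*(4 + 104) = 149666 - 104*108 = 149666 - 1*11232 = 149666 - 11232 = 138434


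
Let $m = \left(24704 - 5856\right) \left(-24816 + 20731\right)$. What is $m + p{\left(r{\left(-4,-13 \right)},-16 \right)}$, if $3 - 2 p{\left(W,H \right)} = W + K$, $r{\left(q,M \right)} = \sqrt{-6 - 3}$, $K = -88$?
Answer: $- \frac{153988069}{2} - \frac{3 i}{2} \approx -7.6994 \cdot 10^{7} - 1.5 i$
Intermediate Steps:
$r{\left(q,M \right)} = 3 i$ ($r{\left(q,M \right)} = \sqrt{-9} = 3 i$)
$m = -76994080$ ($m = 18848 \left(-4085\right) = -76994080$)
$p{\left(W,H \right)} = \frac{91}{2} - \frac{W}{2}$ ($p{\left(W,H \right)} = \frac{3}{2} - \frac{W - 88}{2} = \frac{3}{2} - \frac{-88 + W}{2} = \frac{3}{2} - \left(-44 + \frac{W}{2}\right) = \frac{91}{2} - \frac{W}{2}$)
$m + p{\left(r{\left(-4,-13 \right)},-16 \right)} = -76994080 + \left(\frac{91}{2} - \frac{3 i}{2}\right) = - \frac{153988069}{2} - \frac{3 i}{2}$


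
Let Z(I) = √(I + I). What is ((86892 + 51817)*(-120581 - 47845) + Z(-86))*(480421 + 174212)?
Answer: -15293668404123522 + 1309266*I*√43 ≈ -1.5294e+16 + 8.5854e+6*I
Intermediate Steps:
Z(I) = √2*√I (Z(I) = √(2*I) = √2*√I)
((86892 + 51817)*(-120581 - 47845) + Z(-86))*(480421 + 174212) = ((86892 + 51817)*(-120581 - 47845) + √2*√(-86))*(480421 + 174212) = (138709*(-168426) + √2*(I*√86))*654633 = (-23362202034 + 2*I*√43)*654633 = -15293668404123522 + 1309266*I*√43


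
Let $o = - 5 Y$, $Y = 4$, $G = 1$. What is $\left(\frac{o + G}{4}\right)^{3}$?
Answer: $- \frac{6859}{64} \approx -107.17$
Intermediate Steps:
$o = -20$ ($o = \left(-5\right) 4 = -20$)
$\left(\frac{o + G}{4}\right)^{3} = \left(\frac{-20 + 1}{4}\right)^{3} = \left(\left(-19\right) \frac{1}{4}\right)^{3} = \left(- \frac{19}{4}\right)^{3} = - \frac{6859}{64}$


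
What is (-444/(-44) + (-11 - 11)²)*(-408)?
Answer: -2217480/11 ≈ -2.0159e+5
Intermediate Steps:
(-444/(-44) + (-11 - 11)²)*(-408) = (-444*(-1/44) + (-22)²)*(-408) = (111/11 + 484)*(-408) = (5435/11)*(-408) = -2217480/11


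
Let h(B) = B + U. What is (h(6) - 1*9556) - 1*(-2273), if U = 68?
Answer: -7209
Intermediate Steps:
h(B) = 68 + B (h(B) = B + 68 = 68 + B)
(h(6) - 1*9556) - 1*(-2273) = ((68 + 6) - 1*9556) - 1*(-2273) = (74 - 9556) + 2273 = -9482 + 2273 = -7209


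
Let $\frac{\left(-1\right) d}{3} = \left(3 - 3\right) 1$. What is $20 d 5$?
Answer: $0$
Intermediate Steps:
$d = 0$ ($d = - 3 \left(3 - 3\right) 1 = - 3 \cdot 0 \cdot 1 = \left(-3\right) 0 = 0$)
$20 d 5 = 20 \cdot 0 \cdot 5 = 0 \cdot 5 = 0$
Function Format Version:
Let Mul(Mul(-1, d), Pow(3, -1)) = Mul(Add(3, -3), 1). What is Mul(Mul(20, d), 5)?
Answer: 0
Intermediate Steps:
d = 0 (d = Mul(-3, Mul(Add(3, -3), 1)) = Mul(-3, Mul(0, 1)) = Mul(-3, 0) = 0)
Mul(Mul(20, d), 5) = Mul(Mul(20, 0), 5) = Mul(0, 5) = 0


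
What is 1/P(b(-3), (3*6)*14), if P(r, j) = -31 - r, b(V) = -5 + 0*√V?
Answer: -1/26 ≈ -0.038462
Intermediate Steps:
b(V) = -5 (b(V) = -5 + 0 = -5)
1/P(b(-3), (3*6)*14) = 1/(-31 - 1*(-5)) = 1/(-31 + 5) = 1/(-26) = -1/26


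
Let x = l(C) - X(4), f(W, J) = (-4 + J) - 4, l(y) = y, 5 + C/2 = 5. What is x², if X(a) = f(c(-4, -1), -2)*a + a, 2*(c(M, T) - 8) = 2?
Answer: 1296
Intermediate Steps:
C = 0 (C = -10 + 2*5 = -10 + 10 = 0)
c(M, T) = 9 (c(M, T) = 8 + (½)*2 = 8 + 1 = 9)
f(W, J) = -8 + J
X(a) = -9*a (X(a) = (-8 - 2)*a + a = -10*a + a = -9*a)
x = 36 (x = 0 - (-9)*4 = 0 - 1*(-36) = 0 + 36 = 36)
x² = 36² = 1296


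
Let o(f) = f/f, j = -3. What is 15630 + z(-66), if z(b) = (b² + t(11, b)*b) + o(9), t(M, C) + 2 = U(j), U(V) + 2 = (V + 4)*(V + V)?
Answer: 20647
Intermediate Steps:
o(f) = 1
U(V) = -2 + 2*V*(4 + V) (U(V) = -2 + (V + 4)*(V + V) = -2 + (4 + V)*(2*V) = -2 + 2*V*(4 + V))
t(M, C) = -10 (t(M, C) = -2 + (-2 + 2*(-3)² + 8*(-3)) = -2 + (-2 + 2*9 - 24) = -2 + (-2 + 18 - 24) = -2 - 8 = -10)
z(b) = 1 + b² - 10*b (z(b) = (b² - 10*b) + 1 = 1 + b² - 10*b)
15630 + z(-66) = 15630 + (1 + (-66)² - 10*(-66)) = 15630 + (1 + 4356 + 660) = 15630 + 5017 = 20647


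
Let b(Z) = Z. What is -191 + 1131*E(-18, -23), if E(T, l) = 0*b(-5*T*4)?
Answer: -191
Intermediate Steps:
E(T, l) = 0 (E(T, l) = 0*(-5*T*4) = 0*(-20*T) = 0)
-191 + 1131*E(-18, -23) = -191 + 1131*0 = -191 + 0 = -191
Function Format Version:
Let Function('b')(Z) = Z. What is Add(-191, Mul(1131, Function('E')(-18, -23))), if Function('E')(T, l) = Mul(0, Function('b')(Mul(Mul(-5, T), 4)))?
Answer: -191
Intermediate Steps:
Function('E')(T, l) = 0 (Function('E')(T, l) = Mul(0, Mul(Mul(-5, T), 4)) = Mul(0, Mul(-20, T)) = 0)
Add(-191, Mul(1131, Function('E')(-18, -23))) = Add(-191, Mul(1131, 0)) = Add(-191, 0) = -191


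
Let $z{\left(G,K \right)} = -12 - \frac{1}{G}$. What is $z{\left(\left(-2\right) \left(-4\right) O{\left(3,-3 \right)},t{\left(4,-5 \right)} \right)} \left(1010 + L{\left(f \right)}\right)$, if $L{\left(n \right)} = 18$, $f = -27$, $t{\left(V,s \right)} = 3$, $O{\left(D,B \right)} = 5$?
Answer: $- \frac{123617}{10} \approx -12362.0$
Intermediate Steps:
$z{\left(\left(-2\right) \left(-4\right) O{\left(3,-3 \right)},t{\left(4,-5 \right)} \right)} \left(1010 + L{\left(f \right)}\right) = \left(-12 - \frac{1}{\left(-2\right) \left(-4\right) 5}\right) \left(1010 + 18\right) = \left(-12 - \frac{1}{8 \cdot 5}\right) 1028 = \left(-12 - \frac{1}{40}\right) 1028 = \left(- \frac{481}{40}\right) 1028 = - \frac{123617}{10}$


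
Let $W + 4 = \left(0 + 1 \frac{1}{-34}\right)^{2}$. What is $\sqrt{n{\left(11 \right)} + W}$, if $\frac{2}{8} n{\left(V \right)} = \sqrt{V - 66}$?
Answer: $\frac{\sqrt{-4623 + 4624 i \sqrt{55}}}{34} \approx 3.601 + 4.119 i$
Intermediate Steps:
$n{\left(V \right)} = 4 \sqrt{-66 + V}$ ($n{\left(V \right)} = 4 \sqrt{V - 66} = 4 \sqrt{-66 + V}$)
$W = - \frac{4623}{1156}$ ($W = -4 + \left(0 + 1 \frac{1}{-34}\right)^{2} = -4 + \left(0 + 1 \left(- \frac{1}{34}\right)\right)^{2} = -4 + \left(0 - \frac{1}{34}\right)^{2} = -4 + \left(- \frac{1}{34}\right)^{2} = -4 + \frac{1}{1156} = - \frac{4623}{1156} \approx -3.9991$)
$\sqrt{n{\left(11 \right)} + W} = \sqrt{4 \sqrt{-66 + 11} - \frac{4623}{1156}} = \sqrt{4 \sqrt{-55} - \frac{4623}{1156}} = \sqrt{4 i \sqrt{55} - \frac{4623}{1156}} = \sqrt{- \frac{4623}{1156} + 4 i \sqrt{55}}$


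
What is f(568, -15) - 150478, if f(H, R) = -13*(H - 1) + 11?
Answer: -157838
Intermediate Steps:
f(H, R) = 24 - 13*H (f(H, R) = -13*(-1 + H) + 11 = (13 - 13*H) + 11 = 24 - 13*H)
f(568, -15) - 150478 = (24 - 13*568) - 150478 = (24 - 7384) - 150478 = -7360 - 150478 = -157838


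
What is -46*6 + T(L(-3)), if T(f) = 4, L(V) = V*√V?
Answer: -272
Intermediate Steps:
L(V) = V^(3/2)
-46*6 + T(L(-3)) = -46*6 + 4 = -276 + 4 = -272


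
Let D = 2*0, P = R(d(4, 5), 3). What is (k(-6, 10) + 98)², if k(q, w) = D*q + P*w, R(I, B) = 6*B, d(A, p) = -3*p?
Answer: 77284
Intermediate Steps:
P = 18 (P = 6*3 = 18)
D = 0
k(q, w) = 18*w (k(q, w) = 0*q + 18*w = 0 + 18*w = 18*w)
(k(-6, 10) + 98)² = (18*10 + 98)² = (180 + 98)² = 278² = 77284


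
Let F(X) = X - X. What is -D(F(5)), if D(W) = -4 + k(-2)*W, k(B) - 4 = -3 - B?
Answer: 4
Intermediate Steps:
F(X) = 0
k(B) = 1 - B (k(B) = 4 + (-3 - B) = 1 - B)
D(W) = -4 + 3*W (D(W) = -4 + (1 - 1*(-2))*W = -4 + (1 + 2)*W = -4 + 3*W)
-D(F(5)) = -(-4 + 3*0) = -(-4 + 0) = -1*(-4) = 4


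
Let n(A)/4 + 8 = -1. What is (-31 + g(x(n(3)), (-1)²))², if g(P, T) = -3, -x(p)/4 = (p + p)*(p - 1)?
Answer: 1156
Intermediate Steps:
n(A) = -36 (n(A) = -32 + 4*(-1) = -32 - 4 = -36)
x(p) = -8*p*(-1 + p) (x(p) = -4*(p + p)*(p - 1) = -4*2*p*(-1 + p) = -8*p*(-1 + p))
(-31 + g(x(n(3)), (-1)²))² = (-31 - 3)² = (-34)² = 1156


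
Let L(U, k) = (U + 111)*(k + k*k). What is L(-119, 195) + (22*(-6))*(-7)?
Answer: -304836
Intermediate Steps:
L(U, k) = (111 + U)*(k + k**2)
L(-119, 195) + (22*(-6))*(-7) = 195*(111 - 119 + 111*195 - 119*195) + (22*(-6))*(-7) = 195*(111 - 119 + 21645 - 23205) - 132*(-7) = 195*(-1568) + 924 = -305760 + 924 = -304836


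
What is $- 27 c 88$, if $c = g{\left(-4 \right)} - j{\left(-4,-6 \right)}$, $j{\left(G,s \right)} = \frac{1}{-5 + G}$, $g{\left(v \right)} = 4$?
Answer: $-9768$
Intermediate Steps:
$c = \frac{37}{9}$ ($c = 4 - \frac{1}{-5 - 4} = 4 - \frac{1}{-9} = 4 - - \frac{1}{9} = 4 + \frac{1}{9} = \frac{37}{9} \approx 4.1111$)
$- 27 c 88 = \left(-27\right) \frac{37}{9} \cdot 88 = \left(-111\right) 88 = -9768$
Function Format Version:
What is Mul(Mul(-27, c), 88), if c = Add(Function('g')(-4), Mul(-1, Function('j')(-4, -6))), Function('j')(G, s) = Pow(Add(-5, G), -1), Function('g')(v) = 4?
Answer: -9768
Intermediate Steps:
c = Rational(37, 9) (c = Add(4, Mul(-1, Pow(Add(-5, -4), -1))) = Add(4, Mul(-1, Pow(-9, -1))) = Add(4, Mul(-1, Rational(-1, 9))) = Add(4, Rational(1, 9)) = Rational(37, 9) ≈ 4.1111)
Mul(Mul(-27, c), 88) = Mul(Mul(-27, Rational(37, 9)), 88) = Mul(-111, 88) = -9768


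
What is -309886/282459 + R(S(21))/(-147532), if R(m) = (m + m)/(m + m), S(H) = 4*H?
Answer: -45718383811/41671741188 ≈ -1.0971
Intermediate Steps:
R(m) = 1 (R(m) = (2*m)/((2*m)) = (2*m)*(1/(2*m)) = 1)
-309886/282459 + R(S(21))/(-147532) = -309886/282459 + 1/(-147532) = -309886*1/282459 + 1*(-1/147532) = -309886/282459 - 1/147532 = -45718383811/41671741188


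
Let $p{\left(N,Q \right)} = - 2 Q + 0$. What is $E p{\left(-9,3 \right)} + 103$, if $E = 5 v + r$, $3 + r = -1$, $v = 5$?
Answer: $-23$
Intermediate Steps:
$r = -4$ ($r = -3 - 1 = -4$)
$p{\left(N,Q \right)} = - 2 Q$
$E = 21$ ($E = 5 \cdot 5 - 4 = 25 - 4 = 21$)
$E p{\left(-9,3 \right)} + 103 = 21 \left(\left(-2\right) 3\right) + 103 = 21 \left(-6\right) + 103 = -126 + 103 = -23$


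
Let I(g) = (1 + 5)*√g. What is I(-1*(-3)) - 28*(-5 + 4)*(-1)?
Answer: -28 + 6*√3 ≈ -17.608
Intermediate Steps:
I(g) = 6*√g
I(-1*(-3)) - 28*(-5 + 4)*(-1) = 6*√(-1*(-3)) - 28*(-5 + 4)*(-1) = 6*√3 - (-28)*(-1) = 6*√3 - 28*1 = 6*√3 - 28 = -28 + 6*√3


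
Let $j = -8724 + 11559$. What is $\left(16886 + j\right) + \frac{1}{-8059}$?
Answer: $\frac{158931538}{8059} \approx 19721.0$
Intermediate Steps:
$j = 2835$
$\left(16886 + j\right) + \frac{1}{-8059} = \left(16886 + 2835\right) + \frac{1}{-8059} = 19721 - \frac{1}{8059} = \frac{158931538}{8059}$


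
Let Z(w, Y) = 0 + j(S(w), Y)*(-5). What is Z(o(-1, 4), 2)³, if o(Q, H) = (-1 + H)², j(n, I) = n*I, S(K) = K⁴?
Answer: -282429536481000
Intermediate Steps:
j(n, I) = I*n
Z(w, Y) = -5*Y*w⁴ (Z(w, Y) = 0 + (Y*w⁴)*(-5) = 0 - 5*Y*w⁴ = -5*Y*w⁴)
Z(o(-1, 4), 2)³ = (-5*2*((-1 + 4)²)⁴)³ = (-5*2*(3²)⁴)³ = (-5*2*9⁴)³ = (-5*2*6561)³ = (-65610)³ = -282429536481000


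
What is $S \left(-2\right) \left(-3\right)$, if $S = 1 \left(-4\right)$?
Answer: $-24$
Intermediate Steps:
$S = -4$
$S \left(-2\right) \left(-3\right) = \left(-4\right) \left(-2\right) \left(-3\right) = 8 \left(-3\right) = -24$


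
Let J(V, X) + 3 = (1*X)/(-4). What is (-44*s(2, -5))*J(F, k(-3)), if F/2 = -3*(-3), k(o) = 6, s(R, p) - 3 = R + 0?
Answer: 990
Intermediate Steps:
s(R, p) = 3 + R (s(R, p) = 3 + (R + 0) = 3 + R)
F = 18 (F = 2*(-3*(-3)) = 2*9 = 18)
J(V, X) = -3 - X/4 (J(V, X) = -3 + (1*X)/(-4) = -3 + X*(-1/4) = -3 - X/4)
(-44*s(2, -5))*J(F, k(-3)) = (-44*(3 + 2))*(-3 - 1/4*6) = (-44*5)*(-3 - 3/2) = -220*(-9/2) = 990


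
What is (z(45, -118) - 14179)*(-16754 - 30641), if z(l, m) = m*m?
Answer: 12085725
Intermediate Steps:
z(l, m) = m²
(z(45, -118) - 14179)*(-16754 - 30641) = ((-118)² - 14179)*(-16754 - 30641) = (13924 - 14179)*(-47395) = -255*(-47395) = 12085725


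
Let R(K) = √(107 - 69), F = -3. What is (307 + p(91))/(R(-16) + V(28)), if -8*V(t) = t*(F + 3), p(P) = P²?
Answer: 226*√38 ≈ 1393.2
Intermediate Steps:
R(K) = √38
V(t) = 0 (V(t) = -t*(-3 + 3)/8 = -t*0/8 = -⅛*0 = 0)
(307 + p(91))/(R(-16) + V(28)) = (307 + 91²)/(√38 + 0) = (307 + 8281)/(√38) = 8588*(√38/38) = 226*√38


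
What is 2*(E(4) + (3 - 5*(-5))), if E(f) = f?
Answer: 64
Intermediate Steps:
2*(E(4) + (3 - 5*(-5))) = 2*(4 + (3 - 5*(-5))) = 2*(4 + (3 + 25)) = 2*(4 + 28) = 2*32 = 64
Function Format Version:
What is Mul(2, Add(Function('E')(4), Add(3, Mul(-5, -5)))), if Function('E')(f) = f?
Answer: 64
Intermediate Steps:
Mul(2, Add(Function('E')(4), Add(3, Mul(-5, -5)))) = Mul(2, Add(4, Add(3, Mul(-5, -5)))) = Mul(2, Add(4, Add(3, 25))) = Mul(2, Add(4, 28)) = Mul(2, 32) = 64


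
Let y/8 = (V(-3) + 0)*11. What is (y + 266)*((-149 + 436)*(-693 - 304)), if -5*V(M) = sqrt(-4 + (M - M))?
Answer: -76112974 + 50360464*I/5 ≈ -7.6113e+7 + 1.0072e+7*I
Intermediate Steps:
V(M) = -2*I/5 (V(M) = -sqrt(-4 + (M - M))/5 = -sqrt(-4 + 0)/5 = -2*I/5)
y = -176*I/5 (y = 8*((-2*I/5 + 0)*11) = 8*(-2*I/5*11) = 8*(-22*I/5) = -176*I/5 ≈ -35.2*I)
(y + 266)*((-149 + 436)*(-693 - 304)) = (-176*I/5 + 266)*((-149 + 436)*(-693 - 304)) = (266 - 176*I/5)*(287*(-997)) = (266 - 176*I/5)*(-286139) = -76112974 + 50360464*I/5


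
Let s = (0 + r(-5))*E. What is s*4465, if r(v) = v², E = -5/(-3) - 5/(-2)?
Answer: 2790625/6 ≈ 4.6510e+5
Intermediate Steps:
E = 25/6 (E = -5*(-⅓) - 5*(-½) = 5/3 + 5/2 = 25/6 ≈ 4.1667)
s = 625/6 (s = (0 + (-5)²)*(25/6) = (0 + 25)*(25/6) = 25*(25/6) = 625/6 ≈ 104.17)
s*4465 = (625/6)*4465 = 2790625/6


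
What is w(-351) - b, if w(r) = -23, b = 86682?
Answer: -86705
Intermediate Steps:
w(-351) - b = -23 - 1*86682 = -23 - 86682 = -86705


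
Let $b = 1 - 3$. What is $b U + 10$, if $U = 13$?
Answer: $-16$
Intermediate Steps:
$b = -2$
$b U + 10 = \left(-2\right) 13 + 10 = -26 + 10 = -16$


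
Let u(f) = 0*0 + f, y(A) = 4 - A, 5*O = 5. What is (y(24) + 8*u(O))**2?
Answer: 144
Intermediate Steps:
O = 1 (O = (1/5)*5 = 1)
u(f) = f (u(f) = 0 + f = f)
(y(24) + 8*u(O))**2 = ((4 - 1*24) + 8*1)**2 = ((4 - 24) + 8)**2 = (-20 + 8)**2 = (-12)**2 = 144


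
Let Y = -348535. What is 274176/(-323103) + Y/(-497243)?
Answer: -7906464221/53553568343 ≈ -0.14764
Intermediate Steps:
274176/(-323103) + Y/(-497243) = 274176/(-323103) - 348535/(-497243) = 274176*(-1/323103) - 348535*(-1/497243) = -91392/107701 + 348535/497243 = -7906464221/53553568343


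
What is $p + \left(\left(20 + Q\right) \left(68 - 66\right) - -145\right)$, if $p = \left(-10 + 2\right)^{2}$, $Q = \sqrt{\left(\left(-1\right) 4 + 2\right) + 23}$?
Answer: $249 + 2 \sqrt{21} \approx 258.17$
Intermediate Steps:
$Q = \sqrt{21}$ ($Q = \sqrt{\left(-4 + 2\right) + 23} = \sqrt{-2 + 23} = \sqrt{21} \approx 4.5826$)
$p = 64$ ($p = \left(-8\right)^{2} = 64$)
$p + \left(\left(20 + Q\right) \left(68 - 66\right) - -145\right) = 64 + \left(\left(20 + \sqrt{21}\right) \left(68 - 66\right) - -145\right) = 64 + \left(\left(20 + \sqrt{21}\right) 2 + 145\right) = 64 + \left(\left(40 + 2 \sqrt{21}\right) + 145\right) = 64 + \left(185 + 2 \sqrt{21}\right) = 249 + 2 \sqrt{21}$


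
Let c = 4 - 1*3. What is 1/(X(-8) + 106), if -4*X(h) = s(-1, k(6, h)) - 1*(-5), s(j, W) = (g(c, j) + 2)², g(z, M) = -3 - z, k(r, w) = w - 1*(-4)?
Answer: 4/415 ≈ 0.0096385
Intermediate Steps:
c = 1 (c = 4 - 3 = 1)
k(r, w) = 4 + w (k(r, w) = w + 4 = 4 + w)
s(j, W) = 4 (s(j, W) = ((-3 - 1*1) + 2)² = ((-3 - 1) + 2)² = (-4 + 2)² = (-2)² = 4)
X(h) = -9/4 (X(h) = -(4 - 1*(-5))/4 = -(4 + 5)/4 = -¼*9 = -9/4)
1/(X(-8) + 106) = 1/(-9/4 + 106) = 1/(415/4) = 4/415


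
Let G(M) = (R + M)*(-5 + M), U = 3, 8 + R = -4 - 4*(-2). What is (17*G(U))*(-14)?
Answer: -476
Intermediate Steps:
R = -4 (R = -8 + (-4 - 4*(-2)) = -8 + (-4 + 8) = -8 + 4 = -4)
G(M) = (-5 + M)*(-4 + M) (G(M) = (-4 + M)*(-5 + M) = (-5 + M)*(-4 + M))
(17*G(U))*(-14) = (17*(20 + 3² - 9*3))*(-14) = (17*(20 + 9 - 27))*(-14) = (17*2)*(-14) = 34*(-14) = -476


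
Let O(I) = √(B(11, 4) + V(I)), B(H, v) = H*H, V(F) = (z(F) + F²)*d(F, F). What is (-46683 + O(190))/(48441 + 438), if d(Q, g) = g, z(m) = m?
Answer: -5187/5431 + √6895221/48879 ≈ -0.90135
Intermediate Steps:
V(F) = F*(F + F²) (V(F) = (F + F²)*F = F*(F + F²))
B(H, v) = H²
O(I) = √(121 + I²*(1 + I)) (O(I) = √(11² + I²*(1 + I)) = √(121 + I²*(1 + I)))
(-46683 + O(190))/(48441 + 438) = (-46683 + √(121 + 190²*(1 + 190)))/(48441 + 438) = (-46683 + √(121 + 36100*191))/48879 = (-46683 + √(121 + 6895100))*(1/48879) = (-46683 + √6895221)*(1/48879) = -5187/5431 + √6895221/48879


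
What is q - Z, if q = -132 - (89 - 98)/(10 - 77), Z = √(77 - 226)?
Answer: -8853/67 - I*√149 ≈ -132.13 - 12.207*I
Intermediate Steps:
Z = I*√149 (Z = √(-149) = I*√149 ≈ 12.207*I)
q = -8853/67 (q = -132 - (-9)/(-67) = -132 - (-9)*(-1)/67 = -132 - 1*9/67 = -132 - 9/67 = -8853/67 ≈ -132.13)
q - Z = -8853/67 - I*√149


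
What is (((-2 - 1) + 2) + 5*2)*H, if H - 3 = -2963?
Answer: -26640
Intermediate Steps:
H = -2960 (H = 3 - 2963 = -2960)
(((-2 - 1) + 2) + 5*2)*H = (((-2 - 1) + 2) + 5*2)*(-2960) = ((-3 + 2) + 10)*(-2960) = (-1 + 10)*(-2960) = 9*(-2960) = -26640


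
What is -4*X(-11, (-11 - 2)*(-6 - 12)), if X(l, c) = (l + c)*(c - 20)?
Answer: -190888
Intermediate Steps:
X(l, c) = (-20 + c)*(c + l) (X(l, c) = (c + l)*(-20 + c) = (-20 + c)*(c + l))
-4*X(-11, (-11 - 2)*(-6 - 12)) = -4*(((-11 - 2)*(-6 - 12))² - 20*(-11 - 2)*(-6 - 12) - 20*(-11) + ((-11 - 2)*(-6 - 12))*(-11)) = -4*((-13*(-18))² - (-260)*(-18) + 220 - 13*(-18)*(-11)) = -4*(234² - 20*234 + 220 + 234*(-11)) = -4*(54756 - 4680 + 220 - 2574) = -4*47722 = -190888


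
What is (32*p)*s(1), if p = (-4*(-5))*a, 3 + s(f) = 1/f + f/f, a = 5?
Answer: -3200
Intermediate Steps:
s(f) = -2 + 1/f (s(f) = -3 + (1/f + f/f) = -3 + (1/f + 1) = -3 + (1 + 1/f) = -2 + 1/f)
p = 100 (p = -4*(-5)*5 = 20*5 = 100)
(32*p)*s(1) = (32*100)*(-2 + 1/1) = 3200*(-2 + 1) = 3200*(-1) = -3200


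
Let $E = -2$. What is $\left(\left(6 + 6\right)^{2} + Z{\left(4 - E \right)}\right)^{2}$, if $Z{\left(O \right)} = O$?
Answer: $22500$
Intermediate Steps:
$\left(\left(6 + 6\right)^{2} + Z{\left(4 - E \right)}\right)^{2} = \left(\left(6 + 6\right)^{2} + \left(4 - -2\right)\right)^{2} = \left(12^{2} + \left(4 + 2\right)\right)^{2} = \left(144 + 6\right)^{2} = 150^{2} = 22500$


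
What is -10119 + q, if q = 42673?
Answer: 32554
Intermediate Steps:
-10119 + q = -10119 + 42673 = 32554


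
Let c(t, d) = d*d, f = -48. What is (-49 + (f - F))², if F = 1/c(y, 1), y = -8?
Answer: 9604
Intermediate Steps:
c(t, d) = d²
F = 1 (F = 1/(1²) = 1/1 = 1)
(-49 + (f - F))² = (-49 + (-48 - 1*1))² = (-49 + (-48 - 1))² = (-49 - 49)² = (-98)² = 9604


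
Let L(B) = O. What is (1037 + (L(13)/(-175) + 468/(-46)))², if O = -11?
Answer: 17083573699984/16200625 ≈ 1.0545e+6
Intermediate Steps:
L(B) = -11
(1037 + (L(13)/(-175) + 468/(-46)))² = (1037 + (-11/(-175) + 468/(-46)))² = (1037 + (-11*(-1/175) + 468*(-1/46)))² = (1037 + (11/175 - 234/23))² = (1037 - 40697/4025)² = (4133228/4025)² = 17083573699984/16200625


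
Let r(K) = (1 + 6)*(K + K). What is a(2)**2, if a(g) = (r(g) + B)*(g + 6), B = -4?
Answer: 36864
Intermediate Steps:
r(K) = 14*K (r(K) = 7*(2*K) = 14*K)
a(g) = (-4 + 14*g)*(6 + g) (a(g) = (14*g - 4)*(g + 6) = (-4 + 14*g)*(6 + g))
a(2)**2 = (-24 + 14*2**2 + 80*2)**2 = (-24 + 14*4 + 160)**2 = (-24 + 56 + 160)**2 = 192**2 = 36864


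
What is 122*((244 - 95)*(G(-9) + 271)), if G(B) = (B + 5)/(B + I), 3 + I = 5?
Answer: 34556378/7 ≈ 4.9366e+6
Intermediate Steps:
I = 2 (I = -3 + 5 = 2)
G(B) = (5 + B)/(2 + B) (G(B) = (B + 5)/(B + 2) = (5 + B)/(2 + B))
122*((244 - 95)*(G(-9) + 271)) = 122*((244 - 95)*((5 - 9)/(2 - 9) + 271)) = 122*(149*(-4/(-7) + 271)) = 122*(149*(-⅐*(-4) + 271)) = 122*(149*(4/7 + 271)) = 122*(149*(1901/7)) = 122*(283249/7) = 34556378/7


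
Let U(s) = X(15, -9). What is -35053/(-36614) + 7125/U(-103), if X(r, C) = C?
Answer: -86853091/109842 ≈ -790.71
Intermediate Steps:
U(s) = -9
-35053/(-36614) + 7125/U(-103) = -35053/(-36614) + 7125/(-9) = -35053*(-1/36614) + 7125*(-⅑) = 35053/36614 - 2375/3 = -86853091/109842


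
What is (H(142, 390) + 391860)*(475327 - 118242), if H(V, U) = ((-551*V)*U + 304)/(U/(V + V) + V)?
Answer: 1301531599146580/20359 ≈ 6.3929e+10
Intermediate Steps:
H(V, U) = (304 - 551*U*V)/(V + U/(2*V)) (H(V, U) = (-551*U*V + 304)/(U/((2*V)) + V) = (304 - 551*U*V)/((1/(2*V))*U + V) = (304 - 551*U*V)/(U/(2*V) + V) = (304 - 551*U*V)/(V + U/(2*V)))
(H(142, 390) + 391860)*(475327 - 118242) = (38*142*(16 - 29*390*142)/(390 + 2*142²) + 391860)*(475327 - 118242) = (38*142*(16 - 1606020)/(390 + 2*20164) + 391860)*357085 = (38*142*(-1606004)/(390 + 40328) + 391860)*357085 = (38*142*(-1606004)/40718 + 391860)*357085 = (38*142*(1/40718)*(-1606004) + 391860)*357085 = (-4332998792/20359 + 391860)*357085 = (3644878948/20359)*357085 = 1301531599146580/20359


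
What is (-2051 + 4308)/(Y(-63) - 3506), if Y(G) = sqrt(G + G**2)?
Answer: -3956521/6144065 - 6771*sqrt(434)/12288130 ≈ -0.65544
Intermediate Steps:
(-2051 + 4308)/(Y(-63) - 3506) = (-2051 + 4308)/(sqrt(-63*(1 - 63)) - 3506) = 2257/(sqrt(-63*(-62)) - 3506) = 2257/(sqrt(3906) - 3506) = 2257/(3*sqrt(434) - 3506) = 2257/(-3506 + 3*sqrt(434))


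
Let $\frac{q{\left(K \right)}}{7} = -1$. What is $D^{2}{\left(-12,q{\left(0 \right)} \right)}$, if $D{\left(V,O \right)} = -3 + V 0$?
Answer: $9$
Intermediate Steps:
$q{\left(K \right)} = -7$ ($q{\left(K \right)} = 7 \left(-1\right) = -7$)
$D{\left(V,O \right)} = -3$ ($D{\left(V,O \right)} = -3 + 0 = -3$)
$D^{2}{\left(-12,q{\left(0 \right)} \right)} = \left(-3\right)^{2} = 9$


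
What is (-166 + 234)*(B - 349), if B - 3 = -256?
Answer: -40936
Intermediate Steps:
B = -253 (B = 3 - 256 = -253)
(-166 + 234)*(B - 349) = (-166 + 234)*(-253 - 349) = 68*(-602) = -40936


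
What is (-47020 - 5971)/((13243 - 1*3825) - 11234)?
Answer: 52991/1816 ≈ 29.180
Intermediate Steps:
(-47020 - 5971)/((13243 - 1*3825) - 11234) = -52991/((13243 - 3825) - 11234) = -52991/(9418 - 11234) = -52991/(-1816) = -52991*(-1/1816) = 52991/1816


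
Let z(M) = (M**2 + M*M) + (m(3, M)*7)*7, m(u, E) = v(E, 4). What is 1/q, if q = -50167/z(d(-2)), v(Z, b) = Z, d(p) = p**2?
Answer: -228/50167 ≈ -0.0045448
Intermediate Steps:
m(u, E) = E
z(M) = 2*M**2 + 49*M (z(M) = (M**2 + M*M) + (M*7)*7 = (M**2 + M**2) + (7*M)*7 = 2*M**2 + 49*M)
q = -50167/228 (q = -50167*1/(4*(49 + 2*(-2)**2)) = -50167*1/(4*(49 + 2*4)) = -50167*1/(4*(49 + 8)) = -50167/(4*57) = -50167/228 ≈ -220.03)
1/q = 1/(-50167/228) = -228/50167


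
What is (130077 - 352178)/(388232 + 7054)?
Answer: -222101/395286 ≈ -0.56187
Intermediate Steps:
(130077 - 352178)/(388232 + 7054) = -222101/395286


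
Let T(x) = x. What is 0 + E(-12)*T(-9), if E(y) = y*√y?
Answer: 216*I*√3 ≈ 374.12*I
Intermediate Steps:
E(y) = y^(3/2)
0 + E(-12)*T(-9) = 0 + (-12)^(3/2)*(-9) = 0 - 24*I*√3*(-9) = 0 + 216*I*√3 = 216*I*√3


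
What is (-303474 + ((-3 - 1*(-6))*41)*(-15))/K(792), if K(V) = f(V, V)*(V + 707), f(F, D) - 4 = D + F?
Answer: -305319/2380412 ≈ -0.12826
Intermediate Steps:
f(F, D) = 4 + D + F (f(F, D) = 4 + (D + F) = 4 + D + F)
K(V) = (4 + 2*V)*(707 + V) (K(V) = (4 + V + V)*(V + 707) = (4 + 2*V)*(707 + V))
(-303474 + ((-3 - 1*(-6))*41)*(-15))/K(792) = (-303474 + ((-3 - 1*(-6))*41)*(-15))/((2*(2 + 792)*(707 + 792))) = (-303474 + ((-3 + 6)*41)*(-15))/((2*794*1499)) = (-303474 + (3*41)*(-15))/2380412 = (-303474 + 123*(-15))*(1/2380412) = (-303474 - 1845)*(1/2380412) = -305319*1/2380412 = -305319/2380412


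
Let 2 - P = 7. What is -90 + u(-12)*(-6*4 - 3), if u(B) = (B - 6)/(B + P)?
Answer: -2016/17 ≈ -118.59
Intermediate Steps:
P = -5 (P = 2 - 1*7 = 2 - 7 = -5)
u(B) = (-6 + B)/(-5 + B) (u(B) = (B - 6)/(B - 5) = (-6 + B)/(-5 + B))
-90 + u(-12)*(-6*4 - 3) = -90 + ((-6 - 12)/(-5 - 12))*(-6*4 - 3) = -90 + (-18/(-17))*(-24 - 3) = -90 - 1/17*(-18)*(-27) = -90 + (18/17)*(-27) = -90 - 486/17 = -2016/17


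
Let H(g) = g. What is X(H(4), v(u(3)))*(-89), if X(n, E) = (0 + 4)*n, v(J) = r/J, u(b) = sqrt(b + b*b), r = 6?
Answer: -1424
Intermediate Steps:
u(b) = sqrt(b + b**2)
v(J) = 6/J
X(n, E) = 4*n
X(H(4), v(u(3)))*(-89) = (4*4)*(-89) = 16*(-89) = -1424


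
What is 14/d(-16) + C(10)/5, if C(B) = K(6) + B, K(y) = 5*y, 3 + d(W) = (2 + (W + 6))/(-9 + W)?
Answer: 186/67 ≈ 2.7761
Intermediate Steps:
d(W) = -3 + (8 + W)/(-9 + W) (d(W) = -3 + (2 + (W + 6))/(-9 + W) = -3 + (2 + (6 + W))/(-9 + W) = -3 + (8 + W)/(-9 + W))
C(B) = 30 + B (C(B) = 5*6 + B = 30 + B)
14/d(-16) + C(10)/5 = 14/(((35 - 2*(-16))/(-9 - 16))) + (30 + 10)/5 = 14/(((35 + 32)/(-25))) + 40*(⅕) = 14/((-1/25*67)) + 8 = 14/(-67/25) + 8 = 14*(-25/67) + 8 = -350/67 + 8 = 186/67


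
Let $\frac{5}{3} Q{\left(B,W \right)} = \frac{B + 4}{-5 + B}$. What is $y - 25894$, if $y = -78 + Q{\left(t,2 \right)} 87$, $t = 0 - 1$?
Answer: $- \frac{259981}{10} \approx -25998.0$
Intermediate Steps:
$t = -1$
$Q{\left(B,W \right)} = \frac{3 \left(4 + B\right)}{5 \left(-5 + B\right)}$ ($Q{\left(B,W \right)} = \frac{3 \frac{B + 4}{-5 + B}}{5} = \frac{3 \frac{4 + B}{-5 + B}}{5} = \frac{3 \left(4 + B\right)}{5 \left(-5 + B\right)}$)
$y = - \frac{1041}{10}$ ($y = -78 + \frac{3 \left(4 - 1\right)}{5 \left(-5 - 1\right)} 87 = -78 + \frac{3}{5} \frac{1}{-6} \cdot 3 \cdot 87 = -78 + \frac{3}{5} \left(- \frac{1}{6}\right) 3 \cdot 87 = -78 - \frac{261}{10} = - \frac{1041}{10} \approx -104.1$)
$y - 25894 = - \frac{1041}{10} - 25894 = - \frac{259981}{10}$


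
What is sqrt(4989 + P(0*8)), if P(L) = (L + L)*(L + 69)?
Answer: sqrt(4989) ≈ 70.633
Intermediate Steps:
P(L) = 2*L*(69 + L) (P(L) = (2*L)*(69 + L) = 2*L*(69 + L))
sqrt(4989 + P(0*8)) = sqrt(4989 + 2*(0*8)*(69 + 0*8)) = sqrt(4989 + 2*0*(69 + 0)) = sqrt(4989 + 2*0*69) = sqrt(4989 + 0) = sqrt(4989)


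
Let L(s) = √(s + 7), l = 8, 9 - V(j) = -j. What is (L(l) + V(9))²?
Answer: (18 + √15)² ≈ 478.43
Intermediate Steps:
V(j) = 9 + j (V(j) = 9 - (-1)*j = 9 + j)
L(s) = √(7 + s)
(L(l) + V(9))² = (√(7 + 8) + (9 + 9))² = (√15 + 18)² = (18 + √15)²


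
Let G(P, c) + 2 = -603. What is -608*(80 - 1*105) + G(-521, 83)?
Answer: 14595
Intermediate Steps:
G(P, c) = -605 (G(P, c) = -2 - 603 = -605)
-608*(80 - 1*105) + G(-521, 83) = -608*(80 - 1*105) - 605 = -608*(80 - 105) - 605 = -608*(-25) - 605 = 15200 - 605 = 14595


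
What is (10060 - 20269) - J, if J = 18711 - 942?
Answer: -27978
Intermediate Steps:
J = 17769
(10060 - 20269) - J = (10060 - 20269) - 1*17769 = -10209 - 17769 = -27978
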